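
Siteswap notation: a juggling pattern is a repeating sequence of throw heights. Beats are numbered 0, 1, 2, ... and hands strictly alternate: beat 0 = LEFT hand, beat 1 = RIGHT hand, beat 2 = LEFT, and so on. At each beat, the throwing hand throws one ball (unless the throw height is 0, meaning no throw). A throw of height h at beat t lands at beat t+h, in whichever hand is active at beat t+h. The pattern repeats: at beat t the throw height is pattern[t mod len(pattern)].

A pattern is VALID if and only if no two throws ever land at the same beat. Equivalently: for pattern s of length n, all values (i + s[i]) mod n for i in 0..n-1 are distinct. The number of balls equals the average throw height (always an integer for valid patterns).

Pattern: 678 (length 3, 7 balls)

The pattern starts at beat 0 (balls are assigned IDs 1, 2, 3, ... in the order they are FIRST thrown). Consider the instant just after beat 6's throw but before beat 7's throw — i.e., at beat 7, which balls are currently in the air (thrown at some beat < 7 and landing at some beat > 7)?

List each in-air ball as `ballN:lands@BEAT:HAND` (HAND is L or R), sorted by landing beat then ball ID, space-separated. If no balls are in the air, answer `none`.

Beat 0 (L): throw ball1 h=6 -> lands@6:L; in-air after throw: [b1@6:L]
Beat 1 (R): throw ball2 h=7 -> lands@8:L; in-air after throw: [b1@6:L b2@8:L]
Beat 2 (L): throw ball3 h=8 -> lands@10:L; in-air after throw: [b1@6:L b2@8:L b3@10:L]
Beat 3 (R): throw ball4 h=6 -> lands@9:R; in-air after throw: [b1@6:L b2@8:L b4@9:R b3@10:L]
Beat 4 (L): throw ball5 h=7 -> lands@11:R; in-air after throw: [b1@6:L b2@8:L b4@9:R b3@10:L b5@11:R]
Beat 5 (R): throw ball6 h=8 -> lands@13:R; in-air after throw: [b1@6:L b2@8:L b4@9:R b3@10:L b5@11:R b6@13:R]
Beat 6 (L): throw ball1 h=6 -> lands@12:L; in-air after throw: [b2@8:L b4@9:R b3@10:L b5@11:R b1@12:L b6@13:R]
Beat 7 (R): throw ball7 h=7 -> lands@14:L; in-air after throw: [b2@8:L b4@9:R b3@10:L b5@11:R b1@12:L b6@13:R b7@14:L]

Answer: ball2:lands@8:L ball4:lands@9:R ball3:lands@10:L ball5:lands@11:R ball1:lands@12:L ball6:lands@13:R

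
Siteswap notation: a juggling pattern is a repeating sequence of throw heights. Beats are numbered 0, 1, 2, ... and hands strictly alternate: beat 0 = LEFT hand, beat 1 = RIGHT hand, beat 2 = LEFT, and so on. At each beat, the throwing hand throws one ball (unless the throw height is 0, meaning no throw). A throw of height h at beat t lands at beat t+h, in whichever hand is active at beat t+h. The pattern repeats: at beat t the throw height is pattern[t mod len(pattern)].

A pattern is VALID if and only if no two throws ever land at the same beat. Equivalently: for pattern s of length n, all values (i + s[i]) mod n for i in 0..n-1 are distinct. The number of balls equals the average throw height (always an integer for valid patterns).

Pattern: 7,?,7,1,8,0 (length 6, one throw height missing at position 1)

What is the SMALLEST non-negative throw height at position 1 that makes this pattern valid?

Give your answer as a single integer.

i=0: (0 + 7) mod 6 = 1
i=1: s[i]=? (unknown)
i=2: (2 + 7) mod 6 = 3
i=3: (3 + 1) mod 6 = 4
i=4: (4 + 8) mod 6 = 0
i=5: (5 + 0) mod 6 = 5
Known residues: [0, 1, 3, 4, 5]; need a permutation of 0..5, so missing residue r = 2
Need (1 + s) mod 6 = 2; smallest s = (2 - 1) mod 6 = 1

Answer: 1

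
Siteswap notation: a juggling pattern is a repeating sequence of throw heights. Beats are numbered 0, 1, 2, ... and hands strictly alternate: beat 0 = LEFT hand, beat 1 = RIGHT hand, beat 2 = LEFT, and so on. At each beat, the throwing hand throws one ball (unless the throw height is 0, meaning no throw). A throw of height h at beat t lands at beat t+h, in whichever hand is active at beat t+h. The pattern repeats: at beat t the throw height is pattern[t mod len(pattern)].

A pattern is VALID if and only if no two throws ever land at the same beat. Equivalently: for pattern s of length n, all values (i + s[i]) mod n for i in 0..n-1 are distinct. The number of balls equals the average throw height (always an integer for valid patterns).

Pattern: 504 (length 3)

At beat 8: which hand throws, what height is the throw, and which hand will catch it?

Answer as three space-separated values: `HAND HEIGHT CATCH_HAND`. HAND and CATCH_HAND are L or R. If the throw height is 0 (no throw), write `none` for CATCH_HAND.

Answer: L 4 L

Derivation:
Beat 8: 8 mod 2 = 0, so hand = L
Throw height = pattern[8 mod 3] = pattern[2] = 4
Lands at beat 8+4=12, 12 mod 2 = 0, so catch hand = L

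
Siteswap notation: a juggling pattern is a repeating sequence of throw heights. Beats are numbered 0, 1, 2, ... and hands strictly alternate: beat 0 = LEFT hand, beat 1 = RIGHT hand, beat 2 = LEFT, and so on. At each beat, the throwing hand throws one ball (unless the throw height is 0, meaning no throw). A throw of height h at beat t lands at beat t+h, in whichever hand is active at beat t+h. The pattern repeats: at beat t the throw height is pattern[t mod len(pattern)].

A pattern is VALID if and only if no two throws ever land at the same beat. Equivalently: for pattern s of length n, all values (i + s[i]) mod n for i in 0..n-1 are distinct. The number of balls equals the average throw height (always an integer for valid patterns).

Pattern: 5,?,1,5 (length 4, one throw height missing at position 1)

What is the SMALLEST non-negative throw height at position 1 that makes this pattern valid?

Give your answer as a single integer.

Answer: 1

Derivation:
i=0: (0 + 5) mod 4 = 1
i=1: s[i]=? (unknown)
i=2: (2 + 1) mod 4 = 3
i=3: (3 + 5) mod 4 = 0
Known residues: [0, 1, 3]; need a permutation of 0..3, so missing residue r = 2
Need (1 + s) mod 4 = 2; smallest s = (2 - 1) mod 4 = 1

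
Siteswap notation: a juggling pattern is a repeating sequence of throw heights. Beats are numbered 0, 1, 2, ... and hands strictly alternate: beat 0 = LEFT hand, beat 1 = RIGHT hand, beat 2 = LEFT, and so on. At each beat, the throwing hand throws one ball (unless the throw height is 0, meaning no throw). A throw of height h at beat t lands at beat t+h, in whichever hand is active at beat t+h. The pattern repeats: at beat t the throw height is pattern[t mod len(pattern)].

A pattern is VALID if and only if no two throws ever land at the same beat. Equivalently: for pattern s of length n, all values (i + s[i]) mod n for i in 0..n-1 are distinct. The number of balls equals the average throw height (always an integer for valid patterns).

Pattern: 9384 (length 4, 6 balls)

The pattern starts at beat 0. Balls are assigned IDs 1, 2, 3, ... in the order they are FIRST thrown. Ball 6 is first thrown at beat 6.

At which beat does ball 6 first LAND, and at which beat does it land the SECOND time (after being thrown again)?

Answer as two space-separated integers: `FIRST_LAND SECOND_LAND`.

Beat 0 (L): throw ball1 h=9 -> lands@9:R; in-air after throw: [b1@9:R]
Beat 1 (R): throw ball2 h=3 -> lands@4:L; in-air after throw: [b2@4:L b1@9:R]
Beat 2 (L): throw ball3 h=8 -> lands@10:L; in-air after throw: [b2@4:L b1@9:R b3@10:L]
Beat 3 (R): throw ball4 h=4 -> lands@7:R; in-air after throw: [b2@4:L b4@7:R b1@9:R b3@10:L]
Beat 4 (L): throw ball2 h=9 -> lands@13:R; in-air after throw: [b4@7:R b1@9:R b3@10:L b2@13:R]
Beat 5 (R): throw ball5 h=3 -> lands@8:L; in-air after throw: [b4@7:R b5@8:L b1@9:R b3@10:L b2@13:R]
Beat 6 (L): throw ball6 h=8 -> lands@14:L; in-air after throw: [b4@7:R b5@8:L b1@9:R b3@10:L b2@13:R b6@14:L]
Beat 7 (R): throw ball4 h=4 -> lands@11:R; in-air after throw: [b5@8:L b1@9:R b3@10:L b4@11:R b2@13:R b6@14:L]
Beat 8 (L): throw ball5 h=9 -> lands@17:R; in-air after throw: [b1@9:R b3@10:L b4@11:R b2@13:R b6@14:L b5@17:R]
Beat 9 (R): throw ball1 h=3 -> lands@12:L; in-air after throw: [b3@10:L b4@11:R b1@12:L b2@13:R b6@14:L b5@17:R]
Beat 10 (L): throw ball3 h=8 -> lands@18:L; in-air after throw: [b4@11:R b1@12:L b2@13:R b6@14:L b5@17:R b3@18:L]
Beat 11 (R): throw ball4 h=4 -> lands@15:R; in-air after throw: [b1@12:L b2@13:R b6@14:L b4@15:R b5@17:R b3@18:L]
Beat 12 (L): throw ball1 h=9 -> lands@21:R; in-air after throw: [b2@13:R b6@14:L b4@15:R b5@17:R b3@18:L b1@21:R]
Beat 13 (R): throw ball2 h=3 -> lands@16:L; in-air after throw: [b6@14:L b4@15:R b2@16:L b5@17:R b3@18:L b1@21:R]
Beat 14 (L): throw ball6 h=8 -> lands@22:L; in-air after throw: [b4@15:R b2@16:L b5@17:R b3@18:L b1@21:R b6@22:L]
Beat 15 (R): throw ball4 h=4 -> lands@19:R; in-air after throw: [b2@16:L b5@17:R b3@18:L b4@19:R b1@21:R b6@22:L]
Beat 16 (L): throw ball2 h=9 -> lands@25:R; in-air after throw: [b5@17:R b3@18:L b4@19:R b1@21:R b6@22:L b2@25:R]
Beat 17 (R): throw ball5 h=3 -> lands@20:L; in-air after throw: [b3@18:L b4@19:R b5@20:L b1@21:R b6@22:L b2@25:R]
Ball 6: thrown@6 h=8 -> first land @14; rethrown@14 h=8 -> second land @22

Answer: 14 22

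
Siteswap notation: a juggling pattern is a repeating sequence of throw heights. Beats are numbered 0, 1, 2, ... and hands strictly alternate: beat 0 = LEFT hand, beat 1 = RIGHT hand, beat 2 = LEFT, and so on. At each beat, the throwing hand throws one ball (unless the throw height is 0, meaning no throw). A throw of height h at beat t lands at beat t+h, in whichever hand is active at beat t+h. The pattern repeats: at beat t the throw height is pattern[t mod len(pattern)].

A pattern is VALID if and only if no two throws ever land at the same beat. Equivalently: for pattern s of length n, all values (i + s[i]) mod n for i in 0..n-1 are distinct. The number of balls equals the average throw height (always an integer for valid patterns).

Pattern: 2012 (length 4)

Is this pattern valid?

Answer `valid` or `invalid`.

Answer: invalid

Derivation:
i=0: (i + s[i]) mod n = (0 + 2) mod 4 = 2
i=1: (i + s[i]) mod n = (1 + 0) mod 4 = 1
i=2: (i + s[i]) mod n = (2 + 1) mod 4 = 3
i=3: (i + s[i]) mod n = (3 + 2) mod 4 = 1
Residues: [2, 1, 3, 1], distinct: False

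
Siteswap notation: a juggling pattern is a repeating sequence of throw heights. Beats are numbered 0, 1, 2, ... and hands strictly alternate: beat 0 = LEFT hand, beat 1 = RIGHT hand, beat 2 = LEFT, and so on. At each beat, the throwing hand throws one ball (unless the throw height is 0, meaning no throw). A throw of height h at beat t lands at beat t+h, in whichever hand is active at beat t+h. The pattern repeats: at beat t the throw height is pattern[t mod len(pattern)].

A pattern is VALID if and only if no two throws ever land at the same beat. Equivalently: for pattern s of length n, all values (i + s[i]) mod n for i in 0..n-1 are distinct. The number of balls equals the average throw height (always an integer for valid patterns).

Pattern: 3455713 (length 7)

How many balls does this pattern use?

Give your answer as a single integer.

Pattern = [3, 4, 5, 5, 7, 1, 3], length n = 7
  position 0: throw height = 3, running sum = 3
  position 1: throw height = 4, running sum = 7
  position 2: throw height = 5, running sum = 12
  position 3: throw height = 5, running sum = 17
  position 4: throw height = 7, running sum = 24
  position 5: throw height = 1, running sum = 25
  position 6: throw height = 3, running sum = 28
Total sum = 28; balls = sum / n = 28 / 7 = 4

Answer: 4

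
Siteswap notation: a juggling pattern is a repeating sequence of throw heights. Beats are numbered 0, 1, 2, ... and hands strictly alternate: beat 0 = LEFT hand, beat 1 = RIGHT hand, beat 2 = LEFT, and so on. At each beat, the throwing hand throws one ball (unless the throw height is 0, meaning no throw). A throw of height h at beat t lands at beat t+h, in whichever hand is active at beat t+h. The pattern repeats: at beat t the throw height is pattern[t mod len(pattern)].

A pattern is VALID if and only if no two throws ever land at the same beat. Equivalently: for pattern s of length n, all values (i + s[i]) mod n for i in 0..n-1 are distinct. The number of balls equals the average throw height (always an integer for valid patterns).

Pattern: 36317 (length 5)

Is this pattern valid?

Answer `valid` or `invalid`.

Answer: valid

Derivation:
i=0: (i + s[i]) mod n = (0 + 3) mod 5 = 3
i=1: (i + s[i]) mod n = (1 + 6) mod 5 = 2
i=2: (i + s[i]) mod n = (2 + 3) mod 5 = 0
i=3: (i + s[i]) mod n = (3 + 1) mod 5 = 4
i=4: (i + s[i]) mod n = (4 + 7) mod 5 = 1
Residues: [3, 2, 0, 4, 1], distinct: True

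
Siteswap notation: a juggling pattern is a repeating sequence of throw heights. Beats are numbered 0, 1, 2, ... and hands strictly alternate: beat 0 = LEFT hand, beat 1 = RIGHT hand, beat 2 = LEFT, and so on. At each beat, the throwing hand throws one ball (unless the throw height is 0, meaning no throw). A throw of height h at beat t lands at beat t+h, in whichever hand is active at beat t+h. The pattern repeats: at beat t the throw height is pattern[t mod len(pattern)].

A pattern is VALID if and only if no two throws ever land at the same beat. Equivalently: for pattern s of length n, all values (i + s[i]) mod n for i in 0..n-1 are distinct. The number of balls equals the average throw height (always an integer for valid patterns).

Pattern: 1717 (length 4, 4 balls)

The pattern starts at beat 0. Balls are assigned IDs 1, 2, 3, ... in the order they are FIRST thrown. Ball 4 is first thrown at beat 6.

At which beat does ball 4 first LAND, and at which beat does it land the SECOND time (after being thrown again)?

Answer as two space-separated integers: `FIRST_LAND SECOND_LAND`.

Beat 0 (L): throw ball1 h=1 -> lands@1:R; in-air after throw: [b1@1:R]
Beat 1 (R): throw ball1 h=7 -> lands@8:L; in-air after throw: [b1@8:L]
Beat 2 (L): throw ball2 h=1 -> lands@3:R; in-air after throw: [b2@3:R b1@8:L]
Beat 3 (R): throw ball2 h=7 -> lands@10:L; in-air after throw: [b1@8:L b2@10:L]
Beat 4 (L): throw ball3 h=1 -> lands@5:R; in-air after throw: [b3@5:R b1@8:L b2@10:L]
Beat 5 (R): throw ball3 h=7 -> lands@12:L; in-air after throw: [b1@8:L b2@10:L b3@12:L]
Beat 6 (L): throw ball4 h=1 -> lands@7:R; in-air after throw: [b4@7:R b1@8:L b2@10:L b3@12:L]
Beat 7 (R): throw ball4 h=7 -> lands@14:L; in-air after throw: [b1@8:L b2@10:L b3@12:L b4@14:L]
Beat 8 (L): throw ball1 h=1 -> lands@9:R; in-air after throw: [b1@9:R b2@10:L b3@12:L b4@14:L]
Beat 9 (R): throw ball1 h=7 -> lands@16:L; in-air after throw: [b2@10:L b3@12:L b4@14:L b1@16:L]
Beat 10 (L): throw ball2 h=1 -> lands@11:R; in-air after throw: [b2@11:R b3@12:L b4@14:L b1@16:L]
Beat 11 (R): throw ball2 h=7 -> lands@18:L; in-air after throw: [b3@12:L b4@14:L b1@16:L b2@18:L]
Ball 4: thrown@6 h=1 -> first land @7; rethrown@7 h=7 -> second land @14

Answer: 7 14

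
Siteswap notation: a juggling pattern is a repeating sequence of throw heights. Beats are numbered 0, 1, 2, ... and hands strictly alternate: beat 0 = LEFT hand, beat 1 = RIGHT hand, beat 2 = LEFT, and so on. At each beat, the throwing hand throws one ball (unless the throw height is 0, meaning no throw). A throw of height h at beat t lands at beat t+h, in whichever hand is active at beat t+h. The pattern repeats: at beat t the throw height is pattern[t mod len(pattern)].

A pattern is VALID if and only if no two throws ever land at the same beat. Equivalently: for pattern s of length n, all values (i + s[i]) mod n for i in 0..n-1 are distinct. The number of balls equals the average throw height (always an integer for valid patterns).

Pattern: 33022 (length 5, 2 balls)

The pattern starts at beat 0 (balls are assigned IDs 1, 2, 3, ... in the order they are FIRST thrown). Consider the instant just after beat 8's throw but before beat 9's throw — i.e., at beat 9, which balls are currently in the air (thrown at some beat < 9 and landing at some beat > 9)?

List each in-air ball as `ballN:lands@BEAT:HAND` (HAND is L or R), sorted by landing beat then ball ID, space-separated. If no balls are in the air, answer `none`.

Beat 0 (L): throw ball1 h=3 -> lands@3:R; in-air after throw: [b1@3:R]
Beat 1 (R): throw ball2 h=3 -> lands@4:L; in-air after throw: [b1@3:R b2@4:L]
Beat 3 (R): throw ball1 h=2 -> lands@5:R; in-air after throw: [b2@4:L b1@5:R]
Beat 4 (L): throw ball2 h=2 -> lands@6:L; in-air after throw: [b1@5:R b2@6:L]
Beat 5 (R): throw ball1 h=3 -> lands@8:L; in-air after throw: [b2@6:L b1@8:L]
Beat 6 (L): throw ball2 h=3 -> lands@9:R; in-air after throw: [b1@8:L b2@9:R]
Beat 8 (L): throw ball1 h=2 -> lands@10:L; in-air after throw: [b2@9:R b1@10:L]
Beat 9 (R): throw ball2 h=2 -> lands@11:R; in-air after throw: [b1@10:L b2@11:R]

Answer: ball1:lands@10:L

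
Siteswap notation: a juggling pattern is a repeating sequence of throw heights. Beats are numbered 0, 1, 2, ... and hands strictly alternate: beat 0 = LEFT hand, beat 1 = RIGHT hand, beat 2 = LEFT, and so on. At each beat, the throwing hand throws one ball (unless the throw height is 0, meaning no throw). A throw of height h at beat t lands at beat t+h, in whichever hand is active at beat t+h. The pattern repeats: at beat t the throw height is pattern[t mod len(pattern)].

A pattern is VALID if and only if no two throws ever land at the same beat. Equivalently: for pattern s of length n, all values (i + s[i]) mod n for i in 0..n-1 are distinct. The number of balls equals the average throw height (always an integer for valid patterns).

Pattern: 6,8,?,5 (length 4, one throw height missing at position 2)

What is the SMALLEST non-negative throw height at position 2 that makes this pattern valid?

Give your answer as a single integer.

Answer: 1

Derivation:
i=0: (0 + 6) mod 4 = 2
i=1: (1 + 8) mod 4 = 1
i=2: s[i]=? (unknown)
i=3: (3 + 5) mod 4 = 0
Known residues: [0, 1, 2]; need a permutation of 0..3, so missing residue r = 3
Need (2 + s) mod 4 = 3; smallest s = (3 - 2) mod 4 = 1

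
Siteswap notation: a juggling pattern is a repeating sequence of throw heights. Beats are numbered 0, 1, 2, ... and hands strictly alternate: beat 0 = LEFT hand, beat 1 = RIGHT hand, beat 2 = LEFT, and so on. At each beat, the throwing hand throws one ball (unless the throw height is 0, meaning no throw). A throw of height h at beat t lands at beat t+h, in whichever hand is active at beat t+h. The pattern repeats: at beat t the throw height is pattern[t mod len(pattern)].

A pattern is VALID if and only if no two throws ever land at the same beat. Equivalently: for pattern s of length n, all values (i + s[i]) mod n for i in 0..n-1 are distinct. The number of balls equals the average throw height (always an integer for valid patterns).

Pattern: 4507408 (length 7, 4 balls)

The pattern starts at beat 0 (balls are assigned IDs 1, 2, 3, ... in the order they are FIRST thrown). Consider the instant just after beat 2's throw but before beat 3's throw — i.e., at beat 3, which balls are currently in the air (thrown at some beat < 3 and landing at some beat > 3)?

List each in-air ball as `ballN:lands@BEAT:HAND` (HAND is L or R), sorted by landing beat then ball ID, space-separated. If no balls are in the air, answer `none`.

Beat 0 (L): throw ball1 h=4 -> lands@4:L; in-air after throw: [b1@4:L]
Beat 1 (R): throw ball2 h=5 -> lands@6:L; in-air after throw: [b1@4:L b2@6:L]
Beat 3 (R): throw ball3 h=7 -> lands@10:L; in-air after throw: [b1@4:L b2@6:L b3@10:L]

Answer: ball1:lands@4:L ball2:lands@6:L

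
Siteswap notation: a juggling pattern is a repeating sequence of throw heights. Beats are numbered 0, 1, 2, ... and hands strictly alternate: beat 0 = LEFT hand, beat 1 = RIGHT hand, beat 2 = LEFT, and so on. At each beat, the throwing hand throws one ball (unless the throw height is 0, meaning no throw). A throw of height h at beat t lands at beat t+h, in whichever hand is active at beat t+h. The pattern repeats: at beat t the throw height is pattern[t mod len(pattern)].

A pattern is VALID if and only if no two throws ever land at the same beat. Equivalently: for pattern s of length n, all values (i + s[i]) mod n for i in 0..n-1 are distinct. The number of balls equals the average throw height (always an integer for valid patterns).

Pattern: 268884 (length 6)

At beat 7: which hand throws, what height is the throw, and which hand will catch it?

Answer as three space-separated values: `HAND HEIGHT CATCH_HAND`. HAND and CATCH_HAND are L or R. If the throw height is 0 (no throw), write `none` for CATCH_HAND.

Beat 7: 7 mod 2 = 1, so hand = R
Throw height = pattern[7 mod 6] = pattern[1] = 6
Lands at beat 7+6=13, 13 mod 2 = 1, so catch hand = R

Answer: R 6 R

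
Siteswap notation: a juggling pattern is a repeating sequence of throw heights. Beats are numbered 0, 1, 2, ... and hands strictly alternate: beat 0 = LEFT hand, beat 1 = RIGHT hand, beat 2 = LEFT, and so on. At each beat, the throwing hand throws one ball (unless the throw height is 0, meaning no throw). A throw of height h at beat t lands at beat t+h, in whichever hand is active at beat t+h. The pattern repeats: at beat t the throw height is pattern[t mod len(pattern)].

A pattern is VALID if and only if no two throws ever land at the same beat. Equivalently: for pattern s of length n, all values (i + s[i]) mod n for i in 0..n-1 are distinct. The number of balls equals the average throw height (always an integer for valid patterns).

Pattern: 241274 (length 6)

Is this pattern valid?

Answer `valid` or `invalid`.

i=0: (i + s[i]) mod n = (0 + 2) mod 6 = 2
i=1: (i + s[i]) mod n = (1 + 4) mod 6 = 5
i=2: (i + s[i]) mod n = (2 + 1) mod 6 = 3
i=3: (i + s[i]) mod n = (3 + 2) mod 6 = 5
i=4: (i + s[i]) mod n = (4 + 7) mod 6 = 5
i=5: (i + s[i]) mod n = (5 + 4) mod 6 = 3
Residues: [2, 5, 3, 5, 5, 3], distinct: False

Answer: invalid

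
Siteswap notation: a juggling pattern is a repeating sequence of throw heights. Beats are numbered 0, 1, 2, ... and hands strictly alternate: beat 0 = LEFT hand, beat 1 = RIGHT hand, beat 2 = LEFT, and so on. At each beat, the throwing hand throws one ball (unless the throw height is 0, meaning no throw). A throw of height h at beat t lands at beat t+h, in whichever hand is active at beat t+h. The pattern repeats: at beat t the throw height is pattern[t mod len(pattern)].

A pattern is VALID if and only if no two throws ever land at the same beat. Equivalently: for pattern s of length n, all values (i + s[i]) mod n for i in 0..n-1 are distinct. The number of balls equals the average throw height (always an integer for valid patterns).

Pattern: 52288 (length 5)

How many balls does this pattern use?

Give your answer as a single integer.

Answer: 5

Derivation:
Pattern = [5, 2, 2, 8, 8], length n = 5
  position 0: throw height = 5, running sum = 5
  position 1: throw height = 2, running sum = 7
  position 2: throw height = 2, running sum = 9
  position 3: throw height = 8, running sum = 17
  position 4: throw height = 8, running sum = 25
Total sum = 25; balls = sum / n = 25 / 5 = 5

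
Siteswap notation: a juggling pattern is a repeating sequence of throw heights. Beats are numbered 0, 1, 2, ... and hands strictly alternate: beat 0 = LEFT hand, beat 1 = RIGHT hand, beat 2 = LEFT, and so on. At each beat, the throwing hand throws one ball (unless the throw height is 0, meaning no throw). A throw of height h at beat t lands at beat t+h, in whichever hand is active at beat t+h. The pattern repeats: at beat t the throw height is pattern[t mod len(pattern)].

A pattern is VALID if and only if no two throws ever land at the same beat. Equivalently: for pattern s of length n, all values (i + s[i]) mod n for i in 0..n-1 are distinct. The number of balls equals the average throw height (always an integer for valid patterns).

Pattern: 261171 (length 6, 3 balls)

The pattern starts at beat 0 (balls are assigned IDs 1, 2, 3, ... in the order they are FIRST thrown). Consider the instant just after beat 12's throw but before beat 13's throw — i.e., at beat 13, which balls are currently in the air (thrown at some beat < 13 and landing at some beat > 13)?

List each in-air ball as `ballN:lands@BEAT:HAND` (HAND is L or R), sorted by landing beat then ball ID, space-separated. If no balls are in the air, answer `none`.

Beat 0 (L): throw ball1 h=2 -> lands@2:L; in-air after throw: [b1@2:L]
Beat 1 (R): throw ball2 h=6 -> lands@7:R; in-air after throw: [b1@2:L b2@7:R]
Beat 2 (L): throw ball1 h=1 -> lands@3:R; in-air after throw: [b1@3:R b2@7:R]
Beat 3 (R): throw ball1 h=1 -> lands@4:L; in-air after throw: [b1@4:L b2@7:R]
Beat 4 (L): throw ball1 h=7 -> lands@11:R; in-air after throw: [b2@7:R b1@11:R]
Beat 5 (R): throw ball3 h=1 -> lands@6:L; in-air after throw: [b3@6:L b2@7:R b1@11:R]
Beat 6 (L): throw ball3 h=2 -> lands@8:L; in-air after throw: [b2@7:R b3@8:L b1@11:R]
Beat 7 (R): throw ball2 h=6 -> lands@13:R; in-air after throw: [b3@8:L b1@11:R b2@13:R]
Beat 8 (L): throw ball3 h=1 -> lands@9:R; in-air after throw: [b3@9:R b1@11:R b2@13:R]
Beat 9 (R): throw ball3 h=1 -> lands@10:L; in-air after throw: [b3@10:L b1@11:R b2@13:R]
Beat 10 (L): throw ball3 h=7 -> lands@17:R; in-air after throw: [b1@11:R b2@13:R b3@17:R]
Beat 11 (R): throw ball1 h=1 -> lands@12:L; in-air after throw: [b1@12:L b2@13:R b3@17:R]
Beat 12 (L): throw ball1 h=2 -> lands@14:L; in-air after throw: [b2@13:R b1@14:L b3@17:R]
Beat 13 (R): throw ball2 h=6 -> lands@19:R; in-air after throw: [b1@14:L b3@17:R b2@19:R]

Answer: ball1:lands@14:L ball3:lands@17:R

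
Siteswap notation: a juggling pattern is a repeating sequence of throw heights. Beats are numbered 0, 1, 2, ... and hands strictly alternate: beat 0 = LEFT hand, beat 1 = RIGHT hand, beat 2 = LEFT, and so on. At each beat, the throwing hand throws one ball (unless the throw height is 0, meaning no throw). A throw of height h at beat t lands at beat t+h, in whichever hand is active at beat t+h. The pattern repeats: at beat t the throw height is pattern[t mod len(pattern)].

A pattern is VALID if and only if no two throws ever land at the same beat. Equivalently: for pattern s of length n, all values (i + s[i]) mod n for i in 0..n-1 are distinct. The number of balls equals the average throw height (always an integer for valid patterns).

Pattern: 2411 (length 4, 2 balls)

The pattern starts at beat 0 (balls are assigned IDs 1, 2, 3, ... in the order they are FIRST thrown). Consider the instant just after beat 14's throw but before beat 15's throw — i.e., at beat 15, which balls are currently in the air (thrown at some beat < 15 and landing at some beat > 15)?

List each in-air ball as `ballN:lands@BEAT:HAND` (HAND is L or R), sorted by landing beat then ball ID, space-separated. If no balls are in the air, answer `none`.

Answer: ball2:lands@17:R

Derivation:
Beat 0 (L): throw ball1 h=2 -> lands@2:L; in-air after throw: [b1@2:L]
Beat 1 (R): throw ball2 h=4 -> lands@5:R; in-air after throw: [b1@2:L b2@5:R]
Beat 2 (L): throw ball1 h=1 -> lands@3:R; in-air after throw: [b1@3:R b2@5:R]
Beat 3 (R): throw ball1 h=1 -> lands@4:L; in-air after throw: [b1@4:L b2@5:R]
Beat 4 (L): throw ball1 h=2 -> lands@6:L; in-air after throw: [b2@5:R b1@6:L]
Beat 5 (R): throw ball2 h=4 -> lands@9:R; in-air after throw: [b1@6:L b2@9:R]
Beat 6 (L): throw ball1 h=1 -> lands@7:R; in-air after throw: [b1@7:R b2@9:R]
Beat 7 (R): throw ball1 h=1 -> lands@8:L; in-air after throw: [b1@8:L b2@9:R]
Beat 8 (L): throw ball1 h=2 -> lands@10:L; in-air after throw: [b2@9:R b1@10:L]
Beat 9 (R): throw ball2 h=4 -> lands@13:R; in-air after throw: [b1@10:L b2@13:R]
Beat 10 (L): throw ball1 h=1 -> lands@11:R; in-air after throw: [b1@11:R b2@13:R]
Beat 11 (R): throw ball1 h=1 -> lands@12:L; in-air after throw: [b1@12:L b2@13:R]
Beat 12 (L): throw ball1 h=2 -> lands@14:L; in-air after throw: [b2@13:R b1@14:L]
Beat 13 (R): throw ball2 h=4 -> lands@17:R; in-air after throw: [b1@14:L b2@17:R]
Beat 14 (L): throw ball1 h=1 -> lands@15:R; in-air after throw: [b1@15:R b2@17:R]
Beat 15 (R): throw ball1 h=1 -> lands@16:L; in-air after throw: [b1@16:L b2@17:R]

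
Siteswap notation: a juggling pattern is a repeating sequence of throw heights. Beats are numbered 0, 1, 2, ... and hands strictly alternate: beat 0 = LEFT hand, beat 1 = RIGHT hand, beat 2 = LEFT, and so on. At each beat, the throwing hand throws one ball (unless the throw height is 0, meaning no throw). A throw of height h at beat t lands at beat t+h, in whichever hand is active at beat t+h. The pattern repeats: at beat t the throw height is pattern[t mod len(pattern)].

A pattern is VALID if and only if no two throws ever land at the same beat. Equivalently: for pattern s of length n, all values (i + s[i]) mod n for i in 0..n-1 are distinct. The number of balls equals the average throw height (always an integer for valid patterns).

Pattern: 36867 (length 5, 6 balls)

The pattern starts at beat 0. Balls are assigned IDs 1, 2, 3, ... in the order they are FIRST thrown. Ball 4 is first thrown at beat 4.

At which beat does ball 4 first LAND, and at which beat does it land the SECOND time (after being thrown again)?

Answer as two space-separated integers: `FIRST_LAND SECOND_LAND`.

Answer: 11 17

Derivation:
Beat 0 (L): throw ball1 h=3 -> lands@3:R; in-air after throw: [b1@3:R]
Beat 1 (R): throw ball2 h=6 -> lands@7:R; in-air after throw: [b1@3:R b2@7:R]
Beat 2 (L): throw ball3 h=8 -> lands@10:L; in-air after throw: [b1@3:R b2@7:R b3@10:L]
Beat 3 (R): throw ball1 h=6 -> lands@9:R; in-air after throw: [b2@7:R b1@9:R b3@10:L]
Beat 4 (L): throw ball4 h=7 -> lands@11:R; in-air after throw: [b2@7:R b1@9:R b3@10:L b4@11:R]
Beat 5 (R): throw ball5 h=3 -> lands@8:L; in-air after throw: [b2@7:R b5@8:L b1@9:R b3@10:L b4@11:R]
Beat 6 (L): throw ball6 h=6 -> lands@12:L; in-air after throw: [b2@7:R b5@8:L b1@9:R b3@10:L b4@11:R b6@12:L]
Beat 7 (R): throw ball2 h=8 -> lands@15:R; in-air after throw: [b5@8:L b1@9:R b3@10:L b4@11:R b6@12:L b2@15:R]
Beat 8 (L): throw ball5 h=6 -> lands@14:L; in-air after throw: [b1@9:R b3@10:L b4@11:R b6@12:L b5@14:L b2@15:R]
Beat 9 (R): throw ball1 h=7 -> lands@16:L; in-air after throw: [b3@10:L b4@11:R b6@12:L b5@14:L b2@15:R b1@16:L]
Beat 10 (L): throw ball3 h=3 -> lands@13:R; in-air after throw: [b4@11:R b6@12:L b3@13:R b5@14:L b2@15:R b1@16:L]
Beat 11 (R): throw ball4 h=6 -> lands@17:R; in-air after throw: [b6@12:L b3@13:R b5@14:L b2@15:R b1@16:L b4@17:R]
Beat 12 (L): throw ball6 h=8 -> lands@20:L; in-air after throw: [b3@13:R b5@14:L b2@15:R b1@16:L b4@17:R b6@20:L]
Beat 13 (R): throw ball3 h=6 -> lands@19:R; in-air after throw: [b5@14:L b2@15:R b1@16:L b4@17:R b3@19:R b6@20:L]
Beat 14 (L): throw ball5 h=7 -> lands@21:R; in-air after throw: [b2@15:R b1@16:L b4@17:R b3@19:R b6@20:L b5@21:R]
Beat 15 (R): throw ball2 h=3 -> lands@18:L; in-air after throw: [b1@16:L b4@17:R b2@18:L b3@19:R b6@20:L b5@21:R]
Beat 16 (L): throw ball1 h=6 -> lands@22:L; in-air after throw: [b4@17:R b2@18:L b3@19:R b6@20:L b5@21:R b1@22:L]
Beat 17 (R): throw ball4 h=8 -> lands@25:R; in-air after throw: [b2@18:L b3@19:R b6@20:L b5@21:R b1@22:L b4@25:R]
Ball 4: thrown@4 h=7 -> first land @11; rethrown@11 h=6 -> second land @17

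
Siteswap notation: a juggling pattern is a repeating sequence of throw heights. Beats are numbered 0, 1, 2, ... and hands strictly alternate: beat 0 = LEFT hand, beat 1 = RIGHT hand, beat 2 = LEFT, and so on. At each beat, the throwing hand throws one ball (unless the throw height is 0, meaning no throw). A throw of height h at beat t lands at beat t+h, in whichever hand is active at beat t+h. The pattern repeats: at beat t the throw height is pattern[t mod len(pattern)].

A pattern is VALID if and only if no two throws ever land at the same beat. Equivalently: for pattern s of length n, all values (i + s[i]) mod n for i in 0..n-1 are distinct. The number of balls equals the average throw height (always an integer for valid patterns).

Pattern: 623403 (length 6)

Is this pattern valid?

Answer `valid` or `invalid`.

Answer: valid

Derivation:
i=0: (i + s[i]) mod n = (0 + 6) mod 6 = 0
i=1: (i + s[i]) mod n = (1 + 2) mod 6 = 3
i=2: (i + s[i]) mod n = (2 + 3) mod 6 = 5
i=3: (i + s[i]) mod n = (3 + 4) mod 6 = 1
i=4: (i + s[i]) mod n = (4 + 0) mod 6 = 4
i=5: (i + s[i]) mod n = (5 + 3) mod 6 = 2
Residues: [0, 3, 5, 1, 4, 2], distinct: True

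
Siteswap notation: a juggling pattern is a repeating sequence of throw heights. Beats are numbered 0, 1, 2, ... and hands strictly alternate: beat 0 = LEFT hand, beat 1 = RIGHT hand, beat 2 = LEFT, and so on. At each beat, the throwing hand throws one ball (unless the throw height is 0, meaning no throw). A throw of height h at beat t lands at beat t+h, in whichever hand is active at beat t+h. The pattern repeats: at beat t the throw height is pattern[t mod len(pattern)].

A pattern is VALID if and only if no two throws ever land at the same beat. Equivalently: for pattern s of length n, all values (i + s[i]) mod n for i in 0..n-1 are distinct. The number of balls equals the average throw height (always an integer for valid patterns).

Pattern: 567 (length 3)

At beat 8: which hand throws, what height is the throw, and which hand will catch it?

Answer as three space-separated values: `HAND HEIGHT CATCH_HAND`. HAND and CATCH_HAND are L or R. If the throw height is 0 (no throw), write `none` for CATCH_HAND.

Answer: L 7 R

Derivation:
Beat 8: 8 mod 2 = 0, so hand = L
Throw height = pattern[8 mod 3] = pattern[2] = 7
Lands at beat 8+7=15, 15 mod 2 = 1, so catch hand = R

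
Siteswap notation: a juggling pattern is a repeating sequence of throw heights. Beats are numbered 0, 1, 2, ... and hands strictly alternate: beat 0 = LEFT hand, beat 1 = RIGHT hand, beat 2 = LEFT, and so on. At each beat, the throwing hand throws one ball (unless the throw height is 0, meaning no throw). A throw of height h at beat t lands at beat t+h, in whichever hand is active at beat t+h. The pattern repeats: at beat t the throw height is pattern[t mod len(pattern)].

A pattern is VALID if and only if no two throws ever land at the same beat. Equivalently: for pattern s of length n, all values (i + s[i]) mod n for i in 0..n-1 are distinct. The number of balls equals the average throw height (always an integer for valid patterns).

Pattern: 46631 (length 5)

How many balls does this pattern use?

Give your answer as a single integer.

Answer: 4

Derivation:
Pattern = [4, 6, 6, 3, 1], length n = 5
  position 0: throw height = 4, running sum = 4
  position 1: throw height = 6, running sum = 10
  position 2: throw height = 6, running sum = 16
  position 3: throw height = 3, running sum = 19
  position 4: throw height = 1, running sum = 20
Total sum = 20; balls = sum / n = 20 / 5 = 4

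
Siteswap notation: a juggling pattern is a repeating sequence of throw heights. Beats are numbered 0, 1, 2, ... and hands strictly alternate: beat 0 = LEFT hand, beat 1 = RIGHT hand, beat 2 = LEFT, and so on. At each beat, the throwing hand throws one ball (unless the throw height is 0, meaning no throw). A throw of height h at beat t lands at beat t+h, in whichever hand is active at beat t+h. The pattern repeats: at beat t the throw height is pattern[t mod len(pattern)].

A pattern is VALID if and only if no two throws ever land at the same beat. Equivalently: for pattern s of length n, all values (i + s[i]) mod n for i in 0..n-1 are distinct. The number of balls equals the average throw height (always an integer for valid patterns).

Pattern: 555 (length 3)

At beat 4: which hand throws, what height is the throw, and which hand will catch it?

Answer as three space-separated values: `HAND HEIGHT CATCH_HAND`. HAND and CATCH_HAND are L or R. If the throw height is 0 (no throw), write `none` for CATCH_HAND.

Beat 4: 4 mod 2 = 0, so hand = L
Throw height = pattern[4 mod 3] = pattern[1] = 5
Lands at beat 4+5=9, 9 mod 2 = 1, so catch hand = R

Answer: L 5 R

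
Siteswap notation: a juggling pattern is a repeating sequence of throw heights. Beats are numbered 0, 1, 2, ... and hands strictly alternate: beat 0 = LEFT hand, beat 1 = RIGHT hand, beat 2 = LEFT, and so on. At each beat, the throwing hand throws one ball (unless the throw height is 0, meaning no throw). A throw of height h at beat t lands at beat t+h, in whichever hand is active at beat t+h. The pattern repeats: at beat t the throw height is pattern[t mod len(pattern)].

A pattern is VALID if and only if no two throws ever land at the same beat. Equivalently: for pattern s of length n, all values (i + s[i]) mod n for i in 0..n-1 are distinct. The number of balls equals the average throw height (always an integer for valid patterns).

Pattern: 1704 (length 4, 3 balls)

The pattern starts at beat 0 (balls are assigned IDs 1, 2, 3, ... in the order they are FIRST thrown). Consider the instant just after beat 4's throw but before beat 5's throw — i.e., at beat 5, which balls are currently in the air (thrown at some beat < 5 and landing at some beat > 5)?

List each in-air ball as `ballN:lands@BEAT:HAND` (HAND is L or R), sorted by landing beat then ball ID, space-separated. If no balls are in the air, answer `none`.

Beat 0 (L): throw ball1 h=1 -> lands@1:R; in-air after throw: [b1@1:R]
Beat 1 (R): throw ball1 h=7 -> lands@8:L; in-air after throw: [b1@8:L]
Beat 3 (R): throw ball2 h=4 -> lands@7:R; in-air after throw: [b2@7:R b1@8:L]
Beat 4 (L): throw ball3 h=1 -> lands@5:R; in-air after throw: [b3@5:R b2@7:R b1@8:L]
Beat 5 (R): throw ball3 h=7 -> lands@12:L; in-air after throw: [b2@7:R b1@8:L b3@12:L]

Answer: ball2:lands@7:R ball1:lands@8:L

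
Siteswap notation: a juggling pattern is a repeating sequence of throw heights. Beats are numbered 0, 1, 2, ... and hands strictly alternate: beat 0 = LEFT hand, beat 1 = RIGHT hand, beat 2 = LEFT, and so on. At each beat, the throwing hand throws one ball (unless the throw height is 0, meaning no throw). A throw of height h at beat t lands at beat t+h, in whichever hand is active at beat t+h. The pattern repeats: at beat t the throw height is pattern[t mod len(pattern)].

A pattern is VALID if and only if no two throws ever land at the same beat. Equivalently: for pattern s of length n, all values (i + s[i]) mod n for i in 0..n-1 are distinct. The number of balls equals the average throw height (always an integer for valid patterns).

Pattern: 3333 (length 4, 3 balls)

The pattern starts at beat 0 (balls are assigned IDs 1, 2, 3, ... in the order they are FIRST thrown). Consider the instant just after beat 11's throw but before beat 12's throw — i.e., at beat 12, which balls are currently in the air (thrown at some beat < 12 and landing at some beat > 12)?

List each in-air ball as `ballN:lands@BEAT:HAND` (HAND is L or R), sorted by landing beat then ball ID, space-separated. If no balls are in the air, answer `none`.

Beat 0 (L): throw ball1 h=3 -> lands@3:R; in-air after throw: [b1@3:R]
Beat 1 (R): throw ball2 h=3 -> lands@4:L; in-air after throw: [b1@3:R b2@4:L]
Beat 2 (L): throw ball3 h=3 -> lands@5:R; in-air after throw: [b1@3:R b2@4:L b3@5:R]
Beat 3 (R): throw ball1 h=3 -> lands@6:L; in-air after throw: [b2@4:L b3@5:R b1@6:L]
Beat 4 (L): throw ball2 h=3 -> lands@7:R; in-air after throw: [b3@5:R b1@6:L b2@7:R]
Beat 5 (R): throw ball3 h=3 -> lands@8:L; in-air after throw: [b1@6:L b2@7:R b3@8:L]
Beat 6 (L): throw ball1 h=3 -> lands@9:R; in-air after throw: [b2@7:R b3@8:L b1@9:R]
Beat 7 (R): throw ball2 h=3 -> lands@10:L; in-air after throw: [b3@8:L b1@9:R b2@10:L]
Beat 8 (L): throw ball3 h=3 -> lands@11:R; in-air after throw: [b1@9:R b2@10:L b3@11:R]
Beat 9 (R): throw ball1 h=3 -> lands@12:L; in-air after throw: [b2@10:L b3@11:R b1@12:L]
Beat 10 (L): throw ball2 h=3 -> lands@13:R; in-air after throw: [b3@11:R b1@12:L b2@13:R]
Beat 11 (R): throw ball3 h=3 -> lands@14:L; in-air after throw: [b1@12:L b2@13:R b3@14:L]
Beat 12 (L): throw ball1 h=3 -> lands@15:R; in-air after throw: [b2@13:R b3@14:L b1@15:R]

Answer: ball2:lands@13:R ball3:lands@14:L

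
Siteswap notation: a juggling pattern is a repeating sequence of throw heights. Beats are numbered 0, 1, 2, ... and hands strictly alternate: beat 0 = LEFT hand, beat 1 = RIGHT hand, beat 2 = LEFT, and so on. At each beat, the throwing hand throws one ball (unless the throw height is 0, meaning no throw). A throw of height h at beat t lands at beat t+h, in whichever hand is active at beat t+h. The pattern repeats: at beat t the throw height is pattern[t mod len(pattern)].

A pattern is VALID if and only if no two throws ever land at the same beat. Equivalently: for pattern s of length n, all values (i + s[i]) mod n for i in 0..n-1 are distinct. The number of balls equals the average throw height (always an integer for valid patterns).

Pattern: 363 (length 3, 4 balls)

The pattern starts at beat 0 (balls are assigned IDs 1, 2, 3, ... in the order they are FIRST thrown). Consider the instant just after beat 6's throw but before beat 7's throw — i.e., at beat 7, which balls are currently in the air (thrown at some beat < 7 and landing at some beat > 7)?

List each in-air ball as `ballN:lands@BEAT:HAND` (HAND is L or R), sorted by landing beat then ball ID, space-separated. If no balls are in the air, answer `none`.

Answer: ball3:lands@8:L ball1:lands@9:R ball4:lands@10:L

Derivation:
Beat 0 (L): throw ball1 h=3 -> lands@3:R; in-air after throw: [b1@3:R]
Beat 1 (R): throw ball2 h=6 -> lands@7:R; in-air after throw: [b1@3:R b2@7:R]
Beat 2 (L): throw ball3 h=3 -> lands@5:R; in-air after throw: [b1@3:R b3@5:R b2@7:R]
Beat 3 (R): throw ball1 h=3 -> lands@6:L; in-air after throw: [b3@5:R b1@6:L b2@7:R]
Beat 4 (L): throw ball4 h=6 -> lands@10:L; in-air after throw: [b3@5:R b1@6:L b2@7:R b4@10:L]
Beat 5 (R): throw ball3 h=3 -> lands@8:L; in-air after throw: [b1@6:L b2@7:R b3@8:L b4@10:L]
Beat 6 (L): throw ball1 h=3 -> lands@9:R; in-air after throw: [b2@7:R b3@8:L b1@9:R b4@10:L]
Beat 7 (R): throw ball2 h=6 -> lands@13:R; in-air after throw: [b3@8:L b1@9:R b4@10:L b2@13:R]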